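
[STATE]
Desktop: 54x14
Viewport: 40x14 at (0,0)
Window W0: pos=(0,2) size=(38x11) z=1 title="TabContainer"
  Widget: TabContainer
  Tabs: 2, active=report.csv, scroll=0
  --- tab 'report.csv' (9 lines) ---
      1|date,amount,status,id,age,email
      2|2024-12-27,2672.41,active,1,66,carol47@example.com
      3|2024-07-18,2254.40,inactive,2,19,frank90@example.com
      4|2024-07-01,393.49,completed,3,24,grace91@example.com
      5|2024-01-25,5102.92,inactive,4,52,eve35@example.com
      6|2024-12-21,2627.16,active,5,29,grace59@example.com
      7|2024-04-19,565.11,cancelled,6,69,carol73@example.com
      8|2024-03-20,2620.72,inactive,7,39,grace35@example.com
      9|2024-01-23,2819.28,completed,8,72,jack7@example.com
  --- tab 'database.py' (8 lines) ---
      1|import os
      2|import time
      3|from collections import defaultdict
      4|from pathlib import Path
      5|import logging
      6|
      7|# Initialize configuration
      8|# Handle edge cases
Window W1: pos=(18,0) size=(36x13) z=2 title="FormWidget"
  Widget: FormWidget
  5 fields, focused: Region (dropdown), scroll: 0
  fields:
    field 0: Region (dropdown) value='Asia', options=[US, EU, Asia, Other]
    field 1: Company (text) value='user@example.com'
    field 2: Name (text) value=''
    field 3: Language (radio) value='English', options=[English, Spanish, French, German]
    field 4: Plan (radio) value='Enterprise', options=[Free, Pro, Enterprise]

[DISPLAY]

                  ┏━━━━━━━━━━━━━━━━━━━━━
                  ┃ FormWidget          
┏━━━━━━━━━━━━━━━━━┠─────────────────────
┃ TabContainer    ┃> Region:     [Asia  
┠─────────────────┃  Company:    [user@e
┃[report.csv]│ dat┃  Name:       [      
┃─────────────────┃  Language:   (●) Eng
┃date,amount,statu┃  Plan:       ( ) Fre
┃2024-12-27,2672.4┃                     
┃2024-07-18,2254.4┃                     
┃2024-07-01,393.49┃                     
┃2024-01-25,5102.9┃                     
┗━━━━━━━━━━━━━━━━━┗━━━━━━━━━━━━━━━━━━━━━
                                        


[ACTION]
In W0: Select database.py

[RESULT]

                  ┏━━━━━━━━━━━━━━━━━━━━━
                  ┃ FormWidget          
┏━━━━━━━━━━━━━━━━━┠─────────────────────
┃ TabContainer    ┃> Region:     [Asia  
┠─────────────────┃  Company:    [user@e
┃ report.csv │[dat┃  Name:       [      
┃─────────────────┃  Language:   (●) Eng
┃import os        ┃  Plan:       ( ) Fre
┃import time      ┃                     
┃from collections ┃                     
┃from pathlib impo┃                     
┃import logging   ┃                     
┗━━━━━━━━━━━━━━━━━┗━━━━━━━━━━━━━━━━━━━━━
                                        


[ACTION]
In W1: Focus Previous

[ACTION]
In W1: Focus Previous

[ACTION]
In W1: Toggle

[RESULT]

                  ┏━━━━━━━━━━━━━━━━━━━━━
                  ┃ FormWidget          
┏━━━━━━━━━━━━━━━━━┠─────────────────────
┃ TabContainer    ┃  Region:     [Asia  
┠─────────────────┃  Company:    [user@e
┃ report.csv │[dat┃  Name:       [      
┃─────────────────┃> Language:   (●) Eng
┃import os        ┃  Plan:       ( ) Fre
┃import time      ┃                     
┃from collections ┃                     
┃from pathlib impo┃                     
┃import logging   ┃                     
┗━━━━━━━━━━━━━━━━━┗━━━━━━━━━━━━━━━━━━━━━
                                        


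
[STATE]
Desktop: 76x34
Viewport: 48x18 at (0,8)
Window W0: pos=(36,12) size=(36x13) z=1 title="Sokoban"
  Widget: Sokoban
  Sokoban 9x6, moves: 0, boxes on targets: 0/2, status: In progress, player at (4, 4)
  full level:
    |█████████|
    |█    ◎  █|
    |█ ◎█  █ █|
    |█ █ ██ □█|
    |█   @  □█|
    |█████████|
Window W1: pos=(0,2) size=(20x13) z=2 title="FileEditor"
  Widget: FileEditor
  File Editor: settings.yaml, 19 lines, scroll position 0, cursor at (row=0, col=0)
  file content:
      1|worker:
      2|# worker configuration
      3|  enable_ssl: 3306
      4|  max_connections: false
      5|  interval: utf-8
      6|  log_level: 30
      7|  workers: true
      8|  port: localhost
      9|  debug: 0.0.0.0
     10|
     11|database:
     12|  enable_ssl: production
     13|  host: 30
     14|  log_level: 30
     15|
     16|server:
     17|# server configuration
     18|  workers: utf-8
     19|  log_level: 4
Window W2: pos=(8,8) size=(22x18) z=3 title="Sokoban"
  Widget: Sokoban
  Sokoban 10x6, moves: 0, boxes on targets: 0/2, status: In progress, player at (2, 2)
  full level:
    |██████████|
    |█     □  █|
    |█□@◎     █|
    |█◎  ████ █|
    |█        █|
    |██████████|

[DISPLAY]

┃  max_c┏━━━━━━━━━━━━━━━━━━━━┓                  
┃  inter┃ Sokoban            ┃                  
┃  log_l┠────────────────────┨                  
┃  worke┃██████████          ┃                  
┃  port:┃█     □  █          ┃      ┏━━━━━━━━━━━
┃  debug┃█□@◎     █          ┃      ┃ Sokoban   
┗━━━━━━━┃█◎  ████ █          ┃      ┠───────────
        ┃█        █          ┃      ┃█████████  
        ┃██████████          ┃      ┃█    ◎  █  
        ┃Moves: 0  0/2       ┃      ┃█ ◎█  █ █  
        ┃                    ┃      ┃█ █ ██ □█  
        ┃                    ┃      ┃█   @  □█  
        ┃                    ┃      ┃█████████  
        ┃                    ┃      ┃Moves: 0  0
        ┃                    ┃      ┃           
        ┃                    ┃      ┃           
        ┃                    ┃      ┗━━━━━━━━━━━
        ┗━━━━━━━━━━━━━━━━━━━━┛                  


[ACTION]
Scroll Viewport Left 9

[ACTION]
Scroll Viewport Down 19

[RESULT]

        ┃██████████          ┃      ┃█    ◎  █  
        ┃Moves: 0  0/2       ┃      ┃█ ◎█  █ █  
        ┃                    ┃      ┃█ █ ██ □█  
        ┃                    ┃      ┃█   @  □█  
        ┃                    ┃      ┃█████████  
        ┃                    ┃      ┃Moves: 0  0
        ┃                    ┃      ┃           
        ┃                    ┃      ┃           
        ┃                    ┃      ┗━━━━━━━━━━━
        ┗━━━━━━━━━━━━━━━━━━━━┛                  
                                                
                                                
                                                
                                                
                                                
                                                
                                                
                                                


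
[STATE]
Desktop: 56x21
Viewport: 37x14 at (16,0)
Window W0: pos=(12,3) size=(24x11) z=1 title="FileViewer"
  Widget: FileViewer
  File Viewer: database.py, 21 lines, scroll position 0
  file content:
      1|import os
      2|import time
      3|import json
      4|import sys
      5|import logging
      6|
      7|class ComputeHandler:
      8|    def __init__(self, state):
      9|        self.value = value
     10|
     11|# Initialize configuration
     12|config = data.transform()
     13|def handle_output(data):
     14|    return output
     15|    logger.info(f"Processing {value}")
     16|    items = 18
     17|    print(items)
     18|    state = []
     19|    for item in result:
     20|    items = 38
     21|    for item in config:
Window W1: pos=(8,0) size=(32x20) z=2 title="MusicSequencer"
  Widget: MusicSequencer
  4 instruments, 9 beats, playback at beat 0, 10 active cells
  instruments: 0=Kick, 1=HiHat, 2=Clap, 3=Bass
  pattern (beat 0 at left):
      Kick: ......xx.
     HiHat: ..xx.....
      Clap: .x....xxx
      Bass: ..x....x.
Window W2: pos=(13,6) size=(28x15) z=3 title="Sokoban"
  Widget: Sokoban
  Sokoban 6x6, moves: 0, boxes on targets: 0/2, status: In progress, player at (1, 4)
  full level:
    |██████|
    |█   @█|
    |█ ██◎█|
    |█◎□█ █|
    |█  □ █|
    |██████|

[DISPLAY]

━━━━━━━━━━━━━━━━━━━━━━━┓             
equencer               ┃             
───────────────────────┨             
12345678               ┃             
·····██·               ┃             
·██·····               ┃             
━━━━━━━━━━━━━━━━━━━━━━━━┓            
okoban                  ┃            
────────────────────────┨            
████                    ┃            
  @█                    ┃            
██◎█                    ┃            
□█ █                    ┃            
 □ █                    ┃            


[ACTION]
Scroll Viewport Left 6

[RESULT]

━━━━━━━━━━━━━━━━━━━━━━━━━━━━━┓       
MusicSequencer               ┃       
─────────────────────────────┨       
     ▼12345678               ┃       
 Kick······██·               ┃       
HiHat··██·····               ┃       
 Cl┏━━━━━━━━━━━━━━━━━━━━━━━━━━┓      
 Ba┃ Sokoban                  ┃      
   ┠──────────────────────────┨      
   ┃██████                    ┃      
   ┃█   @█                    ┃      
   ┃█ ██◎█                    ┃      
   ┃█◎□█ █                    ┃      
   ┃█  □ █                    ┃      


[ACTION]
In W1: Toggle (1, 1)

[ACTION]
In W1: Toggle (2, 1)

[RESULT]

━━━━━━━━━━━━━━━━━━━━━━━━━━━━━┓       
MusicSequencer               ┃       
─────────────────────────────┨       
     ▼12345678               ┃       
 Kick······██·               ┃       
HiHat·███·····               ┃       
 Cl┏━━━━━━━━━━━━━━━━━━━━━━━━━━┓      
 Ba┃ Sokoban                  ┃      
   ┠──────────────────────────┨      
   ┃██████                    ┃      
   ┃█   @█                    ┃      
   ┃█ ██◎█                    ┃      
   ┃█◎□█ █                    ┃      
   ┃█  □ █                    ┃      


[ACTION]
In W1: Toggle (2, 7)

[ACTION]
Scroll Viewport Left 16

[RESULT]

        ┏━━━━━━━━━━━━━━━━━━━━━━━━━━━━
        ┃ MusicSequencer             
        ┠────────────────────────────
        ┃      ▼12345678             
        ┃  Kick······██·             
        ┃ HiHat·███·····             
        ┃  Cl┏━━━━━━━━━━━━━━━━━━━━━━━
        ┃  Ba┃ Sokoban               
        ┃    ┠───────────────────────
        ┃    ┃██████                 
        ┃    ┃█   @█                 
        ┃    ┃█ ██◎█                 
        ┃    ┃█◎□█ █                 
        ┃    ┃█  □ █                 


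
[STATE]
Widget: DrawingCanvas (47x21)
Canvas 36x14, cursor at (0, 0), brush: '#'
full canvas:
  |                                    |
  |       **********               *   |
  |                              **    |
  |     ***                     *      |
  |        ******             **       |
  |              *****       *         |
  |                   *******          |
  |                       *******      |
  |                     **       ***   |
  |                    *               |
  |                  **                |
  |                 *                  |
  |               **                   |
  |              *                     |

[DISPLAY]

+                                              
       **********               *              
                              **               
     ***                     *                 
        ******             **                  
              *****       *                    
                   *******                     
                       *******                 
                     **       ***              
                    *                          
                  **                           
                 *                             
               **                              
              *                                
                                               
                                               
                                               
                                               
                                               
                                               
                                               


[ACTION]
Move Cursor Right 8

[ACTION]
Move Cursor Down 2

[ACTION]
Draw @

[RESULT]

                                               
       **********               *              
        @                     **               
     ***                     *                 
        ******             **                  
              *****       *                    
                   *******                     
                       *******                 
                     **       ***              
                    *                          
                  **                           
                 *                             
               **                              
              *                                
                                               
                                               
                                               
                                               
                                               
                                               
                                               


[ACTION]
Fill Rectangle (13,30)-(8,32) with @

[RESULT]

                                               
       **********               *              
        @                     **               
     ***                     *                 
        ******             **                  
              *****       *                    
                   *******                     
                       *******                 
                     **       @@@              
                    *         @@@              
                  **          @@@              
                 *            @@@              
               **             @@@              
              *               @@@              
                                               
                                               
                                               
                                               
                                               
                                               
                                               


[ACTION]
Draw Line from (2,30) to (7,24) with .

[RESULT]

                                               
       **********               *              
        @                     .*               
     ***                     .                 
        ******             ..                  
              *****       .                    
                   ******.                     
                       *.*****                 
                     **       @@@              
                    *         @@@              
                  **          @@@              
                 *            @@@              
               **             @@@              
              *               @@@              
                                               
                                               
                                               
                                               
                                               
                                               
                                               


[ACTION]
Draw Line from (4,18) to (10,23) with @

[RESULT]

                                               
       **********               *              
        @                     .*               
     ***                     .                 
        ******    @        ..                  
              *****@      .                    
                   *@****.                     
                    @  *.*****                 
                     @*       @@@              
                    * @       @@@              
                  **   @      @@@              
                 *            @@@              
               **             @@@              
              *               @@@              
                                               
                                               
                                               
                                               
                                               
                                               
                                               


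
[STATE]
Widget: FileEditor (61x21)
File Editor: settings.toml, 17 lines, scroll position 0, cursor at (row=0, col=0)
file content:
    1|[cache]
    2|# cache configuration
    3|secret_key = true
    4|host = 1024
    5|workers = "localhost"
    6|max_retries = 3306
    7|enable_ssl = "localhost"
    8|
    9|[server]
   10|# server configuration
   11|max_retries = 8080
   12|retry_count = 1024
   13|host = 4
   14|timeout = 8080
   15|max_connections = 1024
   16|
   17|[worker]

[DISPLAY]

█cache]                                                     ▲
# cache configuration                                       █
secret_key = true                                           ░
host = 1024                                                 ░
workers = "localhost"                                       ░
max_retries = 3306                                          ░
enable_ssl = "localhost"                                    ░
                                                            ░
[server]                                                    ░
# server configuration                                      ░
max_retries = 8080                                          ░
retry_count = 1024                                          ░
host = 4                                                    ░
timeout = 8080                                              ░
max_connections = 1024                                      ░
                                                            ░
[worker]                                                    ░
                                                            ░
                                                            ░
                                                            ░
                                                            ▼


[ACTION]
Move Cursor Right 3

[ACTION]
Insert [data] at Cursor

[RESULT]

[cadata█he]                                                 ▲
# cache configuration                                       █
secret_key = true                                           ░
host = 1024                                                 ░
workers = "localhost"                                       ░
max_retries = 3306                                          ░
enable_ssl = "localhost"                                    ░
                                                            ░
[server]                                                    ░
# server configuration                                      ░
max_retries = 8080                                          ░
retry_count = 1024                                          ░
host = 4                                                    ░
timeout = 8080                                              ░
max_connections = 1024                                      ░
                                                            ░
[worker]                                                    ░
                                                            ░
                                                            ░
                                                            ░
                                                            ▼


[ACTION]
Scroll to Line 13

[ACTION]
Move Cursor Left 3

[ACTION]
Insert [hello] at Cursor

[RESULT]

[cadhello█tache]                                            ▲
# cache configuration                                       █
secret_key = true                                           ░
host = 1024                                                 ░
workers = "localhost"                                       ░
max_retries = 3306                                          ░
enable_ssl = "localhost"                                    ░
                                                            ░
[server]                                                    ░
# server configuration                                      ░
max_retries = 8080                                          ░
retry_count = 1024                                          ░
host = 4                                                    ░
timeout = 8080                                              ░
max_connections = 1024                                      ░
                                                            ░
[worker]                                                    ░
                                                            ░
                                                            ░
                                                            ░
                                                            ▼


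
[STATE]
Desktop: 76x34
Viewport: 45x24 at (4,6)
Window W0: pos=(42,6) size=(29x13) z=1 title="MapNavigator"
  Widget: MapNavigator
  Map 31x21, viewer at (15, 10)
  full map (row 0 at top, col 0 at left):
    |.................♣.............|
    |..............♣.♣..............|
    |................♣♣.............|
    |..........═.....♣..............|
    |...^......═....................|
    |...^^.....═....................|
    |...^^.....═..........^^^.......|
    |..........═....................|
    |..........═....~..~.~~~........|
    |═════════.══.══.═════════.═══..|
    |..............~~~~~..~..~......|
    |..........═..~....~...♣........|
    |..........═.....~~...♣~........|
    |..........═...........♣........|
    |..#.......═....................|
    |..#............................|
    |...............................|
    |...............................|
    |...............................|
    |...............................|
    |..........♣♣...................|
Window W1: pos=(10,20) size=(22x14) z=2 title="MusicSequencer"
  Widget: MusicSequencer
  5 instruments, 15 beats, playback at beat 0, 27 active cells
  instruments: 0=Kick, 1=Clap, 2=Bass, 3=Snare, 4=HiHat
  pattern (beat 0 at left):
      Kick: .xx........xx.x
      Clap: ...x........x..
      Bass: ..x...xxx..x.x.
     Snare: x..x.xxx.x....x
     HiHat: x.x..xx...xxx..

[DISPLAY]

                                      ┏━━━━━━
                                      ┃ MapNa
                                      ┠──────
                                      ┃.^^...
                                      ┃......
                                      ┃......
                                      ┃══════
                                      ┃......
                                      ┃......
                                      ┃......
                                      ┃......
                                      ┃#.....
                                      ┗━━━━━━
                                             
      ┏━━━━━━━━━━━━━━━━━━━━┓                 
      ┃ MusicSequencer     ┃                 
      ┠────────────────────┨                 
      ┃      ▼1234567890123┃                 
      ┃  Kick·██········██·┃                 
      ┃  Clap···█········█·┃                 
      ┃  Bass··█···███··█·█┃                 
      ┃ Snare█··█·███·█····┃                 
      ┃ HiHat█·█··██···███·┃                 
      ┃                    ┃                 


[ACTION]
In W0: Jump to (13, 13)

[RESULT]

                                      ┏━━━━━━
                                      ┃ MapNa
                                      ┠──────
                                      ┃══════
                                      ┃......
                                      ┃......
                                      ┃......
                                      ┃......
                                      ┃..#...
                                      ┃..#...
                                      ┃......
                                      ┃......
                                      ┗━━━━━━
                                             
      ┏━━━━━━━━━━━━━━━━━━━━┓                 
      ┃ MusicSequencer     ┃                 
      ┠────────────────────┨                 
      ┃      ▼1234567890123┃                 
      ┃  Kick·██········██·┃                 
      ┃  Clap···█········█·┃                 
      ┃  Bass··█···███··█·█┃                 
      ┃ Snare█··█·███·█····┃                 
      ┃ HiHat█·█··██···███·┃                 
      ┃                    ┃                 


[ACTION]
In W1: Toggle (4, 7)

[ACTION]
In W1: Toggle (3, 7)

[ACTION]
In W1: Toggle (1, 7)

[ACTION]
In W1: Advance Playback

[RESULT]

                                      ┏━━━━━━
                                      ┃ MapNa
                                      ┠──────
                                      ┃══════
                                      ┃......
                                      ┃......
                                      ┃......
                                      ┃......
                                      ┃..#...
                                      ┃..#...
                                      ┃......
                                      ┃......
                                      ┗━━━━━━
                                             
      ┏━━━━━━━━━━━━━━━━━━━━┓                 
      ┃ MusicSequencer     ┃                 
      ┠────────────────────┨                 
      ┃      0▼234567890123┃                 
      ┃  Kick·██········██·┃                 
      ┃  Clap···█···█····█·┃                 
      ┃  Bass··█···███··█·█┃                 
      ┃ Snare█··█·██··█····┃                 
      ┃ HiHat█·█··███··███·┃                 
      ┃                    ┃                 


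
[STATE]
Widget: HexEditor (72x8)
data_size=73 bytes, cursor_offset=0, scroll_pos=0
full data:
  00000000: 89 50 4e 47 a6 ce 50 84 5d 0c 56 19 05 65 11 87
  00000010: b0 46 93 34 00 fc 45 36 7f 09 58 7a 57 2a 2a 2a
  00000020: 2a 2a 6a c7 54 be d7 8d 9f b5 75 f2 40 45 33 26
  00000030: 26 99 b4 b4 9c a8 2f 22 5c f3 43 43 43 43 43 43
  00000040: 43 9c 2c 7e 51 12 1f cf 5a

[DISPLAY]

00000000  89 50 4e 47 a6 ce 50 84  5d 0c 56 19 05 65 11 87  |.PNG..P.].V
00000010  b0 46 93 34 00 fc 45 36  7f 09 58 7a 57 2a 2a 2a  |.F.4..E6..X
00000020  2a 2a 6a c7 54 be d7 8d  9f b5 75 f2 40 45 33 26  |**j.T.....u
00000030  26 99 b4 b4 9c a8 2f 22  5c f3 43 43 43 43 43 43  |&...../"\.C
00000040  43 9c 2c 7e 51 12 1f cf  5a                       |C.,~Q...Z  
                                                                        
                                                                        
                                                                        


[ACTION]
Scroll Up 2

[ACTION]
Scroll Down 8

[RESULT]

00000040  43 9c 2c 7e 51 12 1f cf  5a                       |C.,~Q...Z  
                                                                        
                                                                        
                                                                        
                                                                        
                                                                        
                                                                        
                                                                        


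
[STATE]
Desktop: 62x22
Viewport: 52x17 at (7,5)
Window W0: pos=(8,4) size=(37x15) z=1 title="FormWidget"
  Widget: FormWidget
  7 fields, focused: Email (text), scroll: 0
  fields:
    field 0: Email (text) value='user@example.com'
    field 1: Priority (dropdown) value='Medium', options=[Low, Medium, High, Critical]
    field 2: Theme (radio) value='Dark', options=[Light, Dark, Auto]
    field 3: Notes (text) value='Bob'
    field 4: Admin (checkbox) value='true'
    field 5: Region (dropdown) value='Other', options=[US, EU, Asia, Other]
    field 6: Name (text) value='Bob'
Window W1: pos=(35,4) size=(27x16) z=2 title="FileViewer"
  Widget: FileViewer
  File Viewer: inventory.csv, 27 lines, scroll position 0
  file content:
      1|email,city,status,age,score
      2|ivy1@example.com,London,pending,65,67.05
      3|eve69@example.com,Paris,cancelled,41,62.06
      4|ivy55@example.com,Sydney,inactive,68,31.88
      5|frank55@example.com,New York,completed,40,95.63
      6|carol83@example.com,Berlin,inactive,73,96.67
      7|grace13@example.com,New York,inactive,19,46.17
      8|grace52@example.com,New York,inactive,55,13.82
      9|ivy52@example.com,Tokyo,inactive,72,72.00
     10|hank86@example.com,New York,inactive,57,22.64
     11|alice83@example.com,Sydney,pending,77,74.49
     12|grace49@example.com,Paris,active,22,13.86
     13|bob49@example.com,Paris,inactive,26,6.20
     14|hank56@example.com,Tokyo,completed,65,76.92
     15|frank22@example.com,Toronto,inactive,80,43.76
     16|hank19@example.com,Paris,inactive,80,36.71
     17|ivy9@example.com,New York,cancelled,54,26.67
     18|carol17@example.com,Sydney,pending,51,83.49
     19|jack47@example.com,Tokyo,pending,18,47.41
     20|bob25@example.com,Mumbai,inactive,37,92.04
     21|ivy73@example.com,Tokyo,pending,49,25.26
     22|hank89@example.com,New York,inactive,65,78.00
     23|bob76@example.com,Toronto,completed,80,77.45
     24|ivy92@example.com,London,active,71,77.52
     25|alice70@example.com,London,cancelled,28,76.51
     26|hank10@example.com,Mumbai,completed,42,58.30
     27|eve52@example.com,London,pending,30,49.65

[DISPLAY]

 ┃ FormWidget               ┃ FileViewer            
 ┠──────────────────────────┠───────────────────────
 ┃> Email:      [user@exampl┃email,city,status,age,s
 ┃  Priority:   [Medium     ┃ivy1@example.com,London
 ┃  Theme:      ( ) Light  (┃eve69@example.com,Paris
 ┃  Notes:      [Bob        ┃ivy55@example.com,Sydne
 ┃  Admin:      [x]         ┃frank55@example.com,New
 ┃  Region:     [Other      ┃carol83@example.com,Ber
 ┃  Name:       [Bob        ┃grace13@example.com,New
 ┃                          ┃grace52@example.com,New
 ┃                          ┃ivy52@example.com,Tokyo
 ┃                          ┃hank86@example.com,New 
 ┃                          ┃alice83@example.com,Syd
 ┗━━━━━━━━━━━━━━━━━━━━━━━━━━┃grace49@example.com,Par
                            ┗━━━━━━━━━━━━━━━━━━━━━━━
                                                    
                                                    


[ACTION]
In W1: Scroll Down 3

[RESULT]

 ┃ FormWidget               ┃ FileViewer            
 ┠──────────────────────────┠───────────────────────
 ┃> Email:      [user@exampl┃ivy55@example.com,Sydne
 ┃  Priority:   [Medium     ┃frank55@example.com,New
 ┃  Theme:      ( ) Light  (┃carol83@example.com,Ber
 ┃  Notes:      [Bob        ┃grace13@example.com,New
 ┃  Admin:      [x]         ┃grace52@example.com,New
 ┃  Region:     [Other      ┃ivy52@example.com,Tokyo
 ┃  Name:       [Bob        ┃hank86@example.com,New 
 ┃                          ┃alice83@example.com,Syd
 ┃                          ┃grace49@example.com,Par
 ┃                          ┃bob49@example.com,Paris
 ┃                          ┃hank56@example.com,Toky
 ┗━━━━━━━━━━━━━━━━━━━━━━━━━━┃frank22@example.com,Tor
                            ┗━━━━━━━━━━━━━━━━━━━━━━━
                                                    
                                                    


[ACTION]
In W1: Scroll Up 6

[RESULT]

 ┃ FormWidget               ┃ FileViewer            
 ┠──────────────────────────┠───────────────────────
 ┃> Email:      [user@exampl┃email,city,status,age,s
 ┃  Priority:   [Medium     ┃ivy1@example.com,London
 ┃  Theme:      ( ) Light  (┃eve69@example.com,Paris
 ┃  Notes:      [Bob        ┃ivy55@example.com,Sydne
 ┃  Admin:      [x]         ┃frank55@example.com,New
 ┃  Region:     [Other      ┃carol83@example.com,Ber
 ┃  Name:       [Bob        ┃grace13@example.com,New
 ┃                          ┃grace52@example.com,New
 ┃                          ┃ivy52@example.com,Tokyo
 ┃                          ┃hank86@example.com,New 
 ┃                          ┃alice83@example.com,Syd
 ┗━━━━━━━━━━━━━━━━━━━━━━━━━━┃grace49@example.com,Par
                            ┗━━━━━━━━━━━━━━━━━━━━━━━
                                                    
                                                    


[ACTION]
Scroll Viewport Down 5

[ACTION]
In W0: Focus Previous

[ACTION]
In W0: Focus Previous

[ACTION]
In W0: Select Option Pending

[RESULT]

 ┃ FormWidget               ┃ FileViewer            
 ┠──────────────────────────┠───────────────────────
 ┃  Email:      [user@exampl┃email,city,status,age,s
 ┃  Priority:   [Medium     ┃ivy1@example.com,London
 ┃  Theme:      ( ) Light  (┃eve69@example.com,Paris
 ┃  Notes:      [Bob        ┃ivy55@example.com,Sydne
 ┃  Admin:      [x]         ┃frank55@example.com,New
 ┃> Region:     [Other      ┃carol83@example.com,Ber
 ┃  Name:       [Bob        ┃grace13@example.com,New
 ┃                          ┃grace52@example.com,New
 ┃                          ┃ivy52@example.com,Tokyo
 ┃                          ┃hank86@example.com,New 
 ┃                          ┃alice83@example.com,Syd
 ┗━━━━━━━━━━━━━━━━━━━━━━━━━━┃grace49@example.com,Par
                            ┗━━━━━━━━━━━━━━━━━━━━━━━
                                                    
                                                    


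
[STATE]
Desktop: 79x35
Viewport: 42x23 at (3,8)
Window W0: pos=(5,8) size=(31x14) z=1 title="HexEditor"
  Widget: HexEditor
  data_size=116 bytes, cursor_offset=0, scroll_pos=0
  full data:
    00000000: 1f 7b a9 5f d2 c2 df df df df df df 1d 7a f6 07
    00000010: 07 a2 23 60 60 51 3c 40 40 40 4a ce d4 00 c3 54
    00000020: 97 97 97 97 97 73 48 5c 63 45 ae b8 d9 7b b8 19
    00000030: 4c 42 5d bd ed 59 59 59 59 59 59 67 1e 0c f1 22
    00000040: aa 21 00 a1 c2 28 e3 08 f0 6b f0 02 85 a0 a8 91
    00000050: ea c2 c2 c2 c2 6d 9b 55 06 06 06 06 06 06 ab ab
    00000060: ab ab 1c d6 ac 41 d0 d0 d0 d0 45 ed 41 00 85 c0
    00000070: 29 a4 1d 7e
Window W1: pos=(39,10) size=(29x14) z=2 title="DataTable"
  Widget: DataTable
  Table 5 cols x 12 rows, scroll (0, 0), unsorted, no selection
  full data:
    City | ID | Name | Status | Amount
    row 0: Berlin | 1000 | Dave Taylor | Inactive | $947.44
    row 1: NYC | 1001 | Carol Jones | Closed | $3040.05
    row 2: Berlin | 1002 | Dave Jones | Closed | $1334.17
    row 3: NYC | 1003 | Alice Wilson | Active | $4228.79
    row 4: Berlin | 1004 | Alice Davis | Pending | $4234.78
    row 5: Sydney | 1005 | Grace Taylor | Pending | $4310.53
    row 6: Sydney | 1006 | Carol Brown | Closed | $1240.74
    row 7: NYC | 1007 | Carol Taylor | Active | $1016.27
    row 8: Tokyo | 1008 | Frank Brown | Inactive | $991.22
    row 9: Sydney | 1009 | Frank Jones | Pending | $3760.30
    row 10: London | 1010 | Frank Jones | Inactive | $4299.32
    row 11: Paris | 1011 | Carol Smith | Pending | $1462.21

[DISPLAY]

  ┏━━━━━━━━━━━━━━━━━━━━━━━━━━━━━┓         
  ┃ HexEditor                   ┃         
  ┠─────────────────────────────┨   ┏━━━━━
  ┃00000000  1F 7b a9 5f d2 c2 d┃   ┃ Data
  ┃00000010  07 a2 23 60 60 51 3┃   ┠─────
  ┃00000020  97 97 97 97 97 73 4┃   ┃City 
  ┃00000030  4c 42 5d bd ed 59 5┃   ┃─────
  ┃00000040  aa 21 00 a1 c2 28 e┃   ┃Berli
  ┃00000050  ea c2 c2 c2 c2 6d 9┃   ┃NYC  
  ┃00000060  ab ab 1c d6 ac 41 d┃   ┃Berli
  ┃00000070  29 a4 1d 7e        ┃   ┃NYC  
  ┃                             ┃   ┃Berli
  ┃                             ┃   ┃Sydne
  ┗━━━━━━━━━━━━━━━━━━━━━━━━━━━━━┛   ┃Sydne
                                    ┃NYC  
                                    ┗━━━━━
                                          
                                          
                                          
                                          
                                          
                                          
                                          


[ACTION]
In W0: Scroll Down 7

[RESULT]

  ┏━━━━━━━━━━━━━━━━━━━━━━━━━━━━━┓         
  ┃ HexEditor                   ┃         
  ┠─────────────────────────────┨   ┏━━━━━
  ┃00000070  29 a4 1d 7e        ┃   ┃ Data
  ┃                             ┃   ┠─────
  ┃                             ┃   ┃City 
  ┃                             ┃   ┃─────
  ┃                             ┃   ┃Berli
  ┃                             ┃   ┃NYC  
  ┃                             ┃   ┃Berli
  ┃                             ┃   ┃NYC  
  ┃                             ┃   ┃Berli
  ┃                             ┃   ┃Sydne
  ┗━━━━━━━━━━━━━━━━━━━━━━━━━━━━━┛   ┃Sydne
                                    ┃NYC  
                                    ┗━━━━━
                                          
                                          
                                          
                                          
                                          
                                          
                                          


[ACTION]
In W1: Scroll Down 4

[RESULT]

  ┏━━━━━━━━━━━━━━━━━━━━━━━━━━━━━┓         
  ┃ HexEditor                   ┃         
  ┠─────────────────────────────┨   ┏━━━━━
  ┃00000070  29 a4 1d 7e        ┃   ┃ Data
  ┃                             ┃   ┠─────
  ┃                             ┃   ┃City 
  ┃                             ┃   ┃─────
  ┃                             ┃   ┃Berli
  ┃                             ┃   ┃Sydne
  ┃                             ┃   ┃Sydne
  ┃                             ┃   ┃NYC  
  ┃                             ┃   ┃Tokyo
  ┃                             ┃   ┃Sydne
  ┗━━━━━━━━━━━━━━━━━━━━━━━━━━━━━┛   ┃Londo
                                    ┃Paris
                                    ┗━━━━━
                                          
                                          
                                          
                                          
                                          
                                          
                                          
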